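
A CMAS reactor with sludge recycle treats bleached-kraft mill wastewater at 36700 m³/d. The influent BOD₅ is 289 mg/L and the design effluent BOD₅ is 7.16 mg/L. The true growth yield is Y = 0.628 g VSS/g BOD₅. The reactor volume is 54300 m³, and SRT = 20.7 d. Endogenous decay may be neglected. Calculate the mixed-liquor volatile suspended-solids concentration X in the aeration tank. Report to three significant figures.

From V·X = Y·Q·(S₀ − S)·θ_c (decay neglected): X = 0.628 × 36700 × (289 − 7.16) × 20.7 / 54300 = 2476 mg/L.

X ≈ 2480 mg/L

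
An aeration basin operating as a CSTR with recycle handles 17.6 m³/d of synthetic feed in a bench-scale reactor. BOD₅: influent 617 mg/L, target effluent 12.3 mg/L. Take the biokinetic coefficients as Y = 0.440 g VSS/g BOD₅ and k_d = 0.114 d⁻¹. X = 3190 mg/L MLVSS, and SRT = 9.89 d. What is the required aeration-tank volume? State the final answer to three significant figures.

From the SRT design equation V = Y Q (S₀−S) θ_c / [X (1 + k_d θ_c)] = 0.440 × 17.6 × (617 − 12.3) × 9.89 / [3190 × (1 + 0.114 × 9.89)] = 4.63×10^4 / 6787 = 6.824 m³.

V ≈ 6.82 m³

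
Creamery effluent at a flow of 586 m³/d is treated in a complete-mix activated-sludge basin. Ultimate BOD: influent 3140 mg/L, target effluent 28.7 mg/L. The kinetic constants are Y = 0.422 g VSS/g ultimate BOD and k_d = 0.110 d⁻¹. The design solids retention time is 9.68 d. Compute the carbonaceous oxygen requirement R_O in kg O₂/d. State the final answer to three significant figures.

R_O ≈ 1290 kg O₂/d

Correct the yield for decay: Y_obs = Y/(1 + k_d θ_c) = 0.422 / (1 + 0.110 × 9.68) = 0.422 / 2.065 = 0.2044.
Substrate removed = Q·(S₀ − S) = 586 m³/d × (3140 − 28.7) g/m³ = 1.82×10^6 g/d = 1823 kg/d.
Net sludge production P_X = 0.2044 × 1823 = 372.6 kg VSS/d.
R_O = Q·ΔS − 1.42 P_X = 1823 − 529.1 = 1294 kg O₂/d.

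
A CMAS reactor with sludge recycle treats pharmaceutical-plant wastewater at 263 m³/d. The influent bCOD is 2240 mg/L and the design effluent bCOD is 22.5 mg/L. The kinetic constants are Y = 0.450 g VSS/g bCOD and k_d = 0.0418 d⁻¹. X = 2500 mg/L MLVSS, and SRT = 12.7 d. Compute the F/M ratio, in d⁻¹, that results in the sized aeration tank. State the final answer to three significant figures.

F/M ≈ 0.271 d⁻¹

Rearranging the biomass balance for a CMAS with decay, V = Y·Q·ΔS·θ_c / [X·(1+k_d θ_c)] = 0.450 × 263 × (2240 − 22.5) × 12.7 / [2500 × (1 + 0.0418 × 12.7)] = 3.33×10^6 / 3827 = 870.9 m³.
F/M = applied load / biomass = Q·S₀/(V·X) = 263 × 2240 / (870.9 × 2500) = 0.2706 d⁻¹.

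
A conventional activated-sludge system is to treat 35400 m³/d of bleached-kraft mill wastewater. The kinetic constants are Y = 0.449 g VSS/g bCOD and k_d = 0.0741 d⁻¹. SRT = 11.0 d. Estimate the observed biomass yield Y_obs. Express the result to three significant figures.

Y_obs ≈ 0.247 g VSS/g bCOD

Y_obs = Y / (1 + k_d θ_c) = 0.449 / (1 + 0.0741 × 11.0) = 0.449 / 1.815 = 0.2474.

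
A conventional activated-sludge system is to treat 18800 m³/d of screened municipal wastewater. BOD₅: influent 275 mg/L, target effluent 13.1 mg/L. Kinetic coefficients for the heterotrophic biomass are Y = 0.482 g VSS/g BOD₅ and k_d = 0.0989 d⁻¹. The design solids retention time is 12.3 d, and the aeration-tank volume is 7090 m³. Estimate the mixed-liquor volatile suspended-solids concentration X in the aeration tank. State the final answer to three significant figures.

Solving the biomass balance for X: X = Y Q (S₀−S) θ_c / [V (1+k_d θ_c)] = 0.482 × 18800 × (275 − 13.1) × 12.3 / [7090 × (1 + 0.0989 × 12.3)] = 1858 mg/L.

X ≈ 1860 mg/L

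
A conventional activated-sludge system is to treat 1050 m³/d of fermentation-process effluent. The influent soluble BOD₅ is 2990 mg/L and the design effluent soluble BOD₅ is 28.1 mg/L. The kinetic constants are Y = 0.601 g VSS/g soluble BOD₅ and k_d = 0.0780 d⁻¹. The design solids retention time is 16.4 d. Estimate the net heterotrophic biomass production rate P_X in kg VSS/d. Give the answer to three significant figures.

Y_obs = Y / (1 + k_d θ_c) = 0.601 / (1 + 0.0780 × 16.4) = 0.601 / 2.279 = 0.2637.
Mass of soluble BOD₅ removed per day: Q(S₀ − S) = 1050 × 2962 g/m³ = 3110 kg/d.
P_X = Y_obs · Q(S₀ − S) = 0.2637 × 3110 = 820.1 kg VSS/d.

P_X ≈ 820 kg VSS/d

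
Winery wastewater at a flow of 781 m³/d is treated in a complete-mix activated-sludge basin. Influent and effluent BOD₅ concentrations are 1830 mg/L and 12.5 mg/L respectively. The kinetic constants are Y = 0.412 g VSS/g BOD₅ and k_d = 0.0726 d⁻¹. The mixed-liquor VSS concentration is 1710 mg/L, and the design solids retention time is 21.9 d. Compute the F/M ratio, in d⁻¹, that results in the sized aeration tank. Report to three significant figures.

F/M ≈ 0.289 d⁻¹

Rearranging the biomass balance for a CMAS with decay, V = Y·Q·ΔS·θ_c / [X·(1+k_d θ_c)] = 0.412 × 781 × (1830 − 12.5) × 21.9 / [1710 × (1 + 0.0726 × 21.9)] = 1.28×10^7 / 4429 = 2892 m³.
F/M = Q·S₀ / (V·X) = 781 × 1830 / (2892 × 1710) = 0.2890 g BOD₅·(g VSS·d)⁻¹.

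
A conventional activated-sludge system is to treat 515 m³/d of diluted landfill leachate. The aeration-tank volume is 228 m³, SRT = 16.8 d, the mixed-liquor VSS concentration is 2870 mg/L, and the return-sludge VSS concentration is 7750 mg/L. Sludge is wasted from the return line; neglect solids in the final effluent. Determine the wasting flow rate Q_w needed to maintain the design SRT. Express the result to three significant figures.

Q_w ≈ 5.03 m³/d

θ_c = V·X/(Q_w·X_r) when wasting from the recycle, so Q_w = V·X/(θ_c·X_r) = 228.0 × 2870 / (16.8 × 7750) = 5.026 m³/d.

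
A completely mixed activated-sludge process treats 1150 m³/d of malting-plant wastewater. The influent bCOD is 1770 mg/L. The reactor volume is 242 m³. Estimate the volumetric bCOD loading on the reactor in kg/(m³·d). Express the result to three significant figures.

Volumetric loading L_v = Q·S₀ / V = 1150 × 1770 g/m³ / 242.0 m³ = 8411 g/(m³·d) = 8.411 kg bCOD/(m³·d).

L_v ≈ 8.41 kg bCOD/(m³·d)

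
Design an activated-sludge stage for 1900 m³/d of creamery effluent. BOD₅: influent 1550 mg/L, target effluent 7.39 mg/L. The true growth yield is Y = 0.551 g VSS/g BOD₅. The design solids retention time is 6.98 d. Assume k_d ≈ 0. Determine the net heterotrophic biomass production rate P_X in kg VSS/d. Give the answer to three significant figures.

P_X ≈ 1610 kg VSS/d

Since k_d ≈ 0, Y_obs = Y = 0.551 g VSS/g BOD₅.
ΔS = 1550 − 7.39 = 1543 mg/L, so the substrate removal rate is 1900 × 1543/1000 = 2931 kg BOD₅/d.
So the net sludge growth is P_X = 0.5510 × 2931 = 1615 kg VSS/d.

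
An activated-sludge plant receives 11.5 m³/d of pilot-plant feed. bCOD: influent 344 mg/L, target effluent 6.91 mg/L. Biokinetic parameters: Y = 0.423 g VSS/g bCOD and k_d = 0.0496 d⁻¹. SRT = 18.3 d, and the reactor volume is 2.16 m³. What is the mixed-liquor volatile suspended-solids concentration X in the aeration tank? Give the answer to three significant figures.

From V·X·(1 + k_d·θ_c) = Y·Q·(S₀ − S)·θ_c: X = 0.423 × 11.5 × (344 − 6.91) × 18.3 / [2.16 × (1 + 0.0496 × 18.3)] = 7282 mg/L.

X ≈ 7280 mg/L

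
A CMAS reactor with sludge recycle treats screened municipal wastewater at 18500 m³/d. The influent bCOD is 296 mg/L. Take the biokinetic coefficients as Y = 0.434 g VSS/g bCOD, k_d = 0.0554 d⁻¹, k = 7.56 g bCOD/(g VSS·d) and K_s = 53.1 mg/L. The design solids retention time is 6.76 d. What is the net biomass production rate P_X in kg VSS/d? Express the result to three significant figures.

From the Monod/SRT balance for a CMAS, S = K_s·(1+k_d θ_c)/[θ_c·(Y k − k_d) − 1] = 53.1 × (1 + 0.0554 × 6.76) / [6.76 × (0.434 × 7.56 − 0.0554) − 1] = 72.99 / 20.81 = 3.508 mg/L.
Y_obs = Y / (1 + k_d θ_c) = 0.434 / (1 + 0.0554 × 6.76) = 0.434 / 1.375 = 0.3158.
Substrate removed = Q·(S₀ − S) = 18500 m³/d × (296 − 3.51) g/m³ = 5.41×10^6 g/d = 5411 kg/d.
So the net sludge growth is P_X = 0.3158 × 5411 = 1709 kg VSS/d.

P_X ≈ 1710 kg VSS/d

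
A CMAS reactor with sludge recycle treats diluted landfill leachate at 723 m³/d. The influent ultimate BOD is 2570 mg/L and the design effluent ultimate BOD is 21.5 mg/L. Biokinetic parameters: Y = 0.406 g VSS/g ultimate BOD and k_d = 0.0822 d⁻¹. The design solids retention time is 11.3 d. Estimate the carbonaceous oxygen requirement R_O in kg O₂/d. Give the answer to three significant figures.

The observed yield is Y_obs = Y/(1 + k_d·θ_c) = 0.406 / (1 + 0.0822 × 11.3) = 0.406 / 1.929 = 0.2105 g VSS per g ultimate BOD removed.
Substrate removed = Q·(S₀ − S) = 723 m³/d × (2570 − 21.5) g/m³ = 1.84×10^6 g/d = 1843 kg/d.
Biomass synthesised: P_X = Y_obs × 1843 = 387.8 kg VSS/d.
R_O = Q·ΔS − 1.42 P_X = 1843 − 550.7 = 1292 kg O₂/d.

R_O ≈ 1290 kg O₂/d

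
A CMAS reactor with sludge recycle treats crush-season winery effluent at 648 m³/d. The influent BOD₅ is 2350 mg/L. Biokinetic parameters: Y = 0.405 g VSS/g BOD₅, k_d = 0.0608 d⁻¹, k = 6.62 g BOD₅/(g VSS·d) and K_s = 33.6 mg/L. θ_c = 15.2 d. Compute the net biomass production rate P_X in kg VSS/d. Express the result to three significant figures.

Effluent substrate depends only on kinetics and SRT: S = K_s(1 + k_d θ_c) / [θ_c(Yk − k_d) − 1] = 33.6 × (1 + 0.0608 × 15.2) / [15.2 × (0.405 × 6.62 − 0.0608) − 1] = 64.65 / 38.83 = 1.665 mg/L.
Y_obs = Y / (1 + k_d θ_c) = 0.405 / (1 + 0.0608 × 15.2) = 0.405 / 1.924 = 0.2105.
Substrate removed = Q·(S₀ − S) = 648 m³/d × (2350 − 1.67) g/m³ = 1.52×10^6 g/d = 1522 kg/d.
Net biomass production P_X = Y_obs × Q·(S₀ − S) = 0.2105 × 1522 = 320.3 kg VSS/d.

P_X ≈ 320 kg VSS/d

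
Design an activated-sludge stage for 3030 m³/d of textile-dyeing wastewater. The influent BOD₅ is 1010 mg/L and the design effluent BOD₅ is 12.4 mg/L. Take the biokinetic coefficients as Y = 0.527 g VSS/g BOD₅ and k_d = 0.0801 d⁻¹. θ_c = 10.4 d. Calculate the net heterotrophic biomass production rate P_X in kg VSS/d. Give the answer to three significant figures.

The observed yield is Y_obs = Y/(1 + k_d·θ_c) = 0.527 / (1 + 0.0801 × 10.4) = 0.527 / 1.833 = 0.2875 g VSS per g BOD₅ removed.
Mass of BOD₅ removed per day: Q(S₀ − S) = 3030 × 997.6 g/m³ = 3023 kg/d.
Biomass produced: P_X = Y_obs·Q·ΔS = 0.2875 × 3023 ≈ 869.0 kg VSS/d.

P_X ≈ 869 kg VSS/d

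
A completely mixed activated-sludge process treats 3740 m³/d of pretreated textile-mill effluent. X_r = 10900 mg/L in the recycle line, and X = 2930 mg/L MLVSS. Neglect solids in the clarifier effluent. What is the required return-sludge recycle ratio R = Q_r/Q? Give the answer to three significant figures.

Mass balance around the secondary clarifier (neglecting effluent solids): R = X / (X_r − X) = 2930 / (10900 − 2930) = 0.3676.

R ≈ 0.368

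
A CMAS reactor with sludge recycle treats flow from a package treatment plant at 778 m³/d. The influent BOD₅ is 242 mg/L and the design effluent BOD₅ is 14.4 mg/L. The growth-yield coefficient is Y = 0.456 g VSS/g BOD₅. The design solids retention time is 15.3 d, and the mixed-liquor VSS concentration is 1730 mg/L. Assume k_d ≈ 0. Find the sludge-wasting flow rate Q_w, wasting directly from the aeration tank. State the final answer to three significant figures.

Q_w ≈ 46.7 m³/d

With k_d = 0 the design equation reduces to V = Y Q (S₀−S) θ_c / X = 0.456 × 778 × (242 − 14.4) × 15.3 / 1730 = 714.1 m³.
For wasting at MLVSS concentration, Q_w = V/θ_c = 714.1/15.3 = 46.67 m³/d.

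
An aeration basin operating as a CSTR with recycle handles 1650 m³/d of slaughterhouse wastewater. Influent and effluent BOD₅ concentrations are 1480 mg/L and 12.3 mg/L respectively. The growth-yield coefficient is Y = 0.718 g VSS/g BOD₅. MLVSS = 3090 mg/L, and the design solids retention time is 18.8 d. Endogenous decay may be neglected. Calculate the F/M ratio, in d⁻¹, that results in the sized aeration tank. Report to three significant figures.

F/M ≈ 0.0747 d⁻¹

With k_d = 0 the design equation reduces to V = Y Q (S₀−S) θ_c / X = 0.718 × 1650 × (1480 − 12.3) × 18.8 / 3090 = 10579 m³.
Food-to-microorganism ratio F/M = Q S₀ / (V X) = 1650 × 1480 / (10579 × 3090) = 0.07470 d⁻¹.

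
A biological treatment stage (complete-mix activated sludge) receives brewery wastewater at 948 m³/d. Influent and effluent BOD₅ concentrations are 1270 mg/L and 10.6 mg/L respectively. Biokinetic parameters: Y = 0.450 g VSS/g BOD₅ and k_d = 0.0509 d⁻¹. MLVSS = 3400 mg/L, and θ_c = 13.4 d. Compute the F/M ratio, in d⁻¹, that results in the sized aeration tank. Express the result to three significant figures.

From the SRT design equation V = Y Q (S₀−S) θ_c / [X (1 + k_d θ_c)] = 0.450 × 948 × (1270 − 10.6) × 13.4 / [3400 × (1 + 0.0509 × 13.4)] = 7.2×10^6 / 5719 = 1259 m³.
Food-to-microorganism ratio F/M = Q S₀ / (V X) = 948 × 1270 / (1259 × 3400) = 0.2813 d⁻¹.

F/M ≈ 0.281 d⁻¹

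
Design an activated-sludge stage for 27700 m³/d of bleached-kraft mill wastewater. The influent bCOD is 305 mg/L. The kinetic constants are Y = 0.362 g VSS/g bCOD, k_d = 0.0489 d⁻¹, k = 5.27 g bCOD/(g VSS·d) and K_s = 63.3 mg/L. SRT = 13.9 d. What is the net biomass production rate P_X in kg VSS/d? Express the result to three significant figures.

Effluent substrate depends only on kinetics and SRT: S = K_s(1 + k_d θ_c) / [θ_c(Yk − k_d) − 1] = 63.3 × (1 + 0.0489 × 13.9) / [13.9 × (0.362 × 5.27 − 0.0489) − 1] = 106.3 / 24.84 = 4.281 mg/L.
Observed yield with endogenous decay: Y_obs = Y / (1 + k_d·θ_c) = 0.362 / (1 + 0.0489 × 13.9) = 0.362 / 1.680 = 0.2155 g VSS/g bCOD.
Q·(S₀ − S) = 27700 × (305 − 4.28) × 10⁻³ = 8330 kg/d removed.
Biomass produced: P_X = Y_obs·Q·ΔS = 0.2155 × 8330 ≈ 1795 kg VSS/d.

P_X ≈ 1800 kg VSS/d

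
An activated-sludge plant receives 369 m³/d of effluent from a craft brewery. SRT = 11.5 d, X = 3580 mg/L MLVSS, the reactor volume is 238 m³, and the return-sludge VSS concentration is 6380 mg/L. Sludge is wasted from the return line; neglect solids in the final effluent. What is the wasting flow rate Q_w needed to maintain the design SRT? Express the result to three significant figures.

Q_w = (V·X)/(θ_c X_r) = 238.0 × 3580 / (11.5 × 6380) = 11.61 m³/d.

Q_w ≈ 11.6 m³/d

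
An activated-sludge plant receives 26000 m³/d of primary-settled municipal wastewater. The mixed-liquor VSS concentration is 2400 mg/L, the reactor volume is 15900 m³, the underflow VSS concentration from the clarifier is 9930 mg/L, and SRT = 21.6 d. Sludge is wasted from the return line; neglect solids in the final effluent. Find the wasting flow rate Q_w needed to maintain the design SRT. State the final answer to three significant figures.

Q_w ≈ 178 m³/d

θ_c = V·X/(Q_w·X_r) when wasting from the recycle, so Q_w = V·X/(θ_c·X_r) = 15900 × 2400 / (21.6 × 9930) = 177.9 m³/d.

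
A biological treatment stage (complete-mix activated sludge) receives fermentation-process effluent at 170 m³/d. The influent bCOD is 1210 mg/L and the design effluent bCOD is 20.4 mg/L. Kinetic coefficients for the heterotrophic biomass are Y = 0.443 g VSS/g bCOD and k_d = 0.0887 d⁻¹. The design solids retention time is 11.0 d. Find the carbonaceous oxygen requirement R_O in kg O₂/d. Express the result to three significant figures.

R_O ≈ 138 kg O₂/d

Y_obs = Y / (1 + k_d θ_c) = 0.443 / (1 + 0.0887 × 11.0) = 0.443 / 1.976 = 0.2242.
ΔS = 1210 − 20.4 = 1190 mg/L, so the substrate removal rate is 170 × 1190/1000 = 202.2 kg bCOD/d.
P_X = Y_obs·Q·(S₀ − S) = 0.2242 × 202.2 = 45.35 kg VSS/d.
R_O = Q·(S₀ − S) − 1.42·P_X = 202.2 − 1.42 × 45.35 = 137.8 kg O₂/d.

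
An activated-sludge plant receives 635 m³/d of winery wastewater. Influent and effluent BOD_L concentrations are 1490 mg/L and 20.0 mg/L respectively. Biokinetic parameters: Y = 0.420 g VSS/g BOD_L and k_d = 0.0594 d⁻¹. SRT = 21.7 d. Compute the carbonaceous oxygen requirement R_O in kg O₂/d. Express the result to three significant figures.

R_O ≈ 690 kg O₂/d

Observed yield with endogenous decay: Y_obs = Y / (1 + k_d·θ_c) = 0.420 / (1 + 0.0594 × 21.7) = 0.420 / 2.289 = 0.1835 g VSS/g BOD_L.
Mass of BOD_L removed per day: Q(S₀ − S) = 635 × 1470 g/m³ = 933.5 kg/d.
Net sludge production P_X = 0.1835 × 933.5 = 171.3 kg VSS/d.
Carbonaceous O₂ demand = substrate oxidised − cell-mass equivalent = 933.5 − 1.42 × 171.3 = 690.2 kg O₂/d.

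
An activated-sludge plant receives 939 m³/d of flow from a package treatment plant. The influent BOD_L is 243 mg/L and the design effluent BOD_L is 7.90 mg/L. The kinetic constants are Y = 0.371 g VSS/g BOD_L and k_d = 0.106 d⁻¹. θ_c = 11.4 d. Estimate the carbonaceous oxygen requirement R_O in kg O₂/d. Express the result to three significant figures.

R_O ≈ 168 kg O₂/d

Correct the yield for decay: Y_obs = Y/(1 + k_d θ_c) = 0.371 / (1 + 0.106 × 11.4) = 0.371 / 2.208 = 0.1680.
Substrate removed = Q·(S₀ − S) = 939 m³/d × (243 − 7.90) g/m³ = 2.21×10^5 g/d = 220.8 kg/d.
Net sludge production P_X = 0.1680 × 220.8 = 37.09 kg VSS/d.
R_O = Q·(S₀ − S) − 1.42·P_X = 220.8 − 1.42 × 37.09 = 168.1 kg O₂/d.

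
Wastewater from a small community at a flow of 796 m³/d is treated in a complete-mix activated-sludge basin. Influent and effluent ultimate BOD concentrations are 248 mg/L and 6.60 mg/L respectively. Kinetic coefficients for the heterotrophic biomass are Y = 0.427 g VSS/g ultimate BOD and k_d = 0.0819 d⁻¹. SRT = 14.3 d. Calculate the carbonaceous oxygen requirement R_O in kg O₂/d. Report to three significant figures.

R_O ≈ 138 kg O₂/d

Observed yield with endogenous decay: Y_obs = Y / (1 + k_d·θ_c) = 0.427 / (1 + 0.0819 × 14.3) = 0.427 / 2.171 = 0.1967 g VSS/g ultimate BOD.
Q·(S₀ − S) = 796 × (248 − 6.60) × 10⁻³ = 192.2 kg/d removed.
P_X = Y_obs·Q·(S₀ − S) = 0.1967 × 192.2 = 37.79 kg VSS/d.
Carbonaceous O₂ demand = substrate oxidised − cell-mass equivalent = 192.2 − 1.42 × 37.79 = 138.5 kg O₂/d.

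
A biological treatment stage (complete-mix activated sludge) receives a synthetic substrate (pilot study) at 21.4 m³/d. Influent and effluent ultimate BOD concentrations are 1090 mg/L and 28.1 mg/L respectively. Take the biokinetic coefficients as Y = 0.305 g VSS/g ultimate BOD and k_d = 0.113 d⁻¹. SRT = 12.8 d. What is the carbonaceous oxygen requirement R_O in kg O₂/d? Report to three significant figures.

R_O ≈ 18.7 kg O₂/d

The observed yield is Y_obs = Y/(1 + k_d·θ_c) = 0.305 / (1 + 0.113 × 12.8) = 0.305 / 2.446 = 0.1247 g VSS per g ultimate BOD removed.
Mass of ultimate BOD removed per day: Q(S₀ − S) = 21.4 × 1062 g/m³ = 22.72 kg/d.
P_X = Y_obs·Q·(S₀ − S) = 0.1247 × 22.72 = 2.833 kg VSS/d.
R_O = Q·ΔS − 1.42 P_X = 22.72 − 4.023 = 18.70 kg O₂/d.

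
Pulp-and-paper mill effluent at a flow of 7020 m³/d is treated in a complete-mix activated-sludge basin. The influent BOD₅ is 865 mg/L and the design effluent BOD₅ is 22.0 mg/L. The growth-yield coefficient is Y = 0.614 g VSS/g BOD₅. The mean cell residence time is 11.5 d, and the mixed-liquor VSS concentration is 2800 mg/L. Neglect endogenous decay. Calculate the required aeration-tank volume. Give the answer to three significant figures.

V ≈ 14900 m³

V·X = Y·Q·ΔS·θ_c gives V = 0.614 × 7020 × (865 − 22.0) × 11.5 / 2800 = 14924 m³.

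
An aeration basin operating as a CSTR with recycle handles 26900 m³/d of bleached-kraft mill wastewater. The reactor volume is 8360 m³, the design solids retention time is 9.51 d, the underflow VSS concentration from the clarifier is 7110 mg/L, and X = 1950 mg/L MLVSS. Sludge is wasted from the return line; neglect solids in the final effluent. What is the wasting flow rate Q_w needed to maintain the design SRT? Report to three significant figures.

Q_w ≈ 241 m³/d

θ_c = V·X/(Q_w·X_r) when wasting from the recycle, so Q_w = V·X/(θ_c·X_r) = 8360 × 1950 / (9.51 × 7110) = 241.1 m³/d.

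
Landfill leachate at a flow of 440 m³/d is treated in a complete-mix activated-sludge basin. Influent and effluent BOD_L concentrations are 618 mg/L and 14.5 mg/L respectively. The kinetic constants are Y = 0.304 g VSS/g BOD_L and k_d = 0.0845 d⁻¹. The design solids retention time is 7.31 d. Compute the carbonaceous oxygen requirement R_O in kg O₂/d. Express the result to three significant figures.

R_O ≈ 195 kg O₂/d

Correct the yield for decay: Y_obs = Y/(1 + k_d θ_c) = 0.304 / (1 + 0.0845 × 7.31) = 0.304 / 1.618 = 0.1879.
Q·(S₀ − S) = 440 × (618 − 14.5) × 10⁻³ = 265.5 kg/d removed.
Biomass synthesised: P_X = Y_obs × 265.5 = 49.90 kg VSS/d.
R_O = Q·ΔS − 1.42 P_X = 265.5 − 70.86 = 194.7 kg O₂/d.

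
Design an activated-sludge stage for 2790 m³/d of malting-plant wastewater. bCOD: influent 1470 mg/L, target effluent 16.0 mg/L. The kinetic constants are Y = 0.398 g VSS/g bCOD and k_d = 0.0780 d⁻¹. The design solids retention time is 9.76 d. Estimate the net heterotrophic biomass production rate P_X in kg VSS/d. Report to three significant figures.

Correct the yield for decay: Y_obs = Y/(1 + k_d θ_c) = 0.398 / (1 + 0.0780 × 9.76) = 0.398 / 1.761 = 0.2260.
Substrate removed = Q·(S₀ − S) = 2790 m³/d × (1470 − 16.0) g/m³ = 4.06×10^6 g/d = 4057 kg/d.
Biomass produced: P_X = Y_obs·Q·ΔS = 0.2260 × 4057 ≈ 916.7 kg VSS/d.

P_X ≈ 917 kg VSS/d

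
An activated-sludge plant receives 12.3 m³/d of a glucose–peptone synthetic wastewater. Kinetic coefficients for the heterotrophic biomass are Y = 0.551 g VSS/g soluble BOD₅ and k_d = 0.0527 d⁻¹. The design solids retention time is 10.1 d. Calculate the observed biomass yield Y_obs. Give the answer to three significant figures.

Y_obs ≈ 0.360 g VSS/g soluble BOD₅

Y_obs = Y / (1 + k_d θ_c) = 0.551 / (1 + 0.0527 × 10.1) = 0.551 / 1.532 = 0.3596.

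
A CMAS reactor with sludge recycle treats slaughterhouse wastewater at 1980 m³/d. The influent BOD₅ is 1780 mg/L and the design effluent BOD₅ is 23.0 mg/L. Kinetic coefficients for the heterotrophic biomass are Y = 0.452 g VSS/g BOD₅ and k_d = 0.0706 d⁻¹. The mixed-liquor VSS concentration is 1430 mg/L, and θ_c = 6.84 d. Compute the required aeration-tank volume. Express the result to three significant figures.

V ≈ 5070 m³

From the SRT design equation V = Y Q (S₀−S) θ_c / [X (1 + k_d θ_c)] = 0.452 × 1980 × (1780 − 23.0) × 6.84 / [1430 × (1 + 0.0706 × 6.84)] = 1.08×10^7 / 2121 = 5072 m³.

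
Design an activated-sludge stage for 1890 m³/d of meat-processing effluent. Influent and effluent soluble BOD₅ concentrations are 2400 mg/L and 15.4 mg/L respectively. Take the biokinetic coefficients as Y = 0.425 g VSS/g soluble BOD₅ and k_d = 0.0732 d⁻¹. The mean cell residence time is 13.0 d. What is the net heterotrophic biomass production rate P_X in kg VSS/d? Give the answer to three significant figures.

P_X ≈ 981 kg VSS/d

Observed yield with endogenous decay: Y_obs = Y / (1 + k_d·θ_c) = 0.425 / (1 + 0.0732 × 13.0) = 0.425 / 1.952 = 0.2178 g VSS/g soluble BOD₅.
Substrate removed = Q·(S₀ − S) = 1890 m³/d × (2400 − 15.4) g/m³ = 4.51×10^6 g/d = 4507 kg/d.
Biomass produced: P_X = Y_obs·Q·ΔS = 0.2178 × 4507 ≈ 981.5 kg VSS/d.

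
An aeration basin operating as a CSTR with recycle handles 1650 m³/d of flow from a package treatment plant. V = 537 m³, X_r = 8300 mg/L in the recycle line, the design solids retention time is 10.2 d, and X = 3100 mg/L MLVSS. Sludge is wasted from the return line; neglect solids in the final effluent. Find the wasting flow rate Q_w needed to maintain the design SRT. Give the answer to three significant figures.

θ_c = V·X/(Q_w·X_r) when wasting from the recycle, so Q_w = V·X/(θ_c·X_r) = 537.0 × 3100 / (10.2 × 8300) = 19.66 m³/d.

Q_w ≈ 19.7 m³/d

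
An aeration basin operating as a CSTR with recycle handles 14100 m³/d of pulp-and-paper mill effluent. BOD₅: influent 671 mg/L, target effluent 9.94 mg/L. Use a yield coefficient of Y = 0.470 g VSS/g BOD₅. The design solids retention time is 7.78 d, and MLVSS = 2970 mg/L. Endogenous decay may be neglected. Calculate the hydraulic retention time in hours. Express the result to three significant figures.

With k_d = 0 the design equation reduces to V = Y Q (S₀−S) θ_c / X = 0.470 × 14100 × (671 − 9.94) × 7.78 / 2970 = 11476 m³.
τ = V/Q = 11476/14100 = 0.8139 d, or 19.53 h.

τ ≈ 19.5 h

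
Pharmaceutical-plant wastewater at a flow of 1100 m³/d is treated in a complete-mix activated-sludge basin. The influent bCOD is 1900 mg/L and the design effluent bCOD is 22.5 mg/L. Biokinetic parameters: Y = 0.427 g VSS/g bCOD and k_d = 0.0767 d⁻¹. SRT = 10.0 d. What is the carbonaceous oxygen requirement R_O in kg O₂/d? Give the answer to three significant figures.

Correct the yield for decay: Y_obs = Y/(1 + k_d θ_c) = 0.427 / (1 + 0.0767 × 10.0) = 0.427 / 1.767 = 0.2417.
ΔS = 1900 − 22.5 = 1878 mg/L, so the substrate removal rate is 1100 × 1878/1000 = 2065 kg bCOD/d.
Net sludge production P_X = 0.2417 × 2065 = 499.1 kg VSS/d.
R_O = Q·(S₀ − S) − 1.42·P_X = 2065 − 1.42 × 499.1 = 1357 kg O₂/d.

R_O ≈ 1360 kg O₂/d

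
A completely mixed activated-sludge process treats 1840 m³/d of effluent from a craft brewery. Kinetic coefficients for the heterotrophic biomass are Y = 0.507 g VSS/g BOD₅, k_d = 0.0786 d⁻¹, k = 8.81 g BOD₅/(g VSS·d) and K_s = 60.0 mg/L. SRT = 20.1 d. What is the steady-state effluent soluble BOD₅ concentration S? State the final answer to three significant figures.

Effluent substrate depends only on kinetics and SRT: S = K_s(1 + k_d θ_c) / [θ_c(Yk − k_d) − 1] = 60.0 × (1 + 0.0786 × 20.1) / [20.1 × (0.507 × 8.81 − 0.0786) − 1] = 154.8 / 87.20 = 1.775 mg/L.

S ≈ 1.78 mg/L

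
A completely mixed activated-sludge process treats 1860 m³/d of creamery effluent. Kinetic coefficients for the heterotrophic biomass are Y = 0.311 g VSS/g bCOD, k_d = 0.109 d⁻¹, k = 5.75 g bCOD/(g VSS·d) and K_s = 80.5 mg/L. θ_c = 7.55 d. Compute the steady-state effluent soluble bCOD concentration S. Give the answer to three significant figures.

S ≈ 12.6 mg/L

Effluent substrate depends only on kinetics and SRT: S = K_s(1 + k_d θ_c) / [θ_c(Yk − k_d) − 1] = 80.5 × (1 + 0.109 × 7.55) / [7.55 × (0.311 × 5.75 − 0.109) − 1] = 146.7 / 11.68 = 12.57 mg/L.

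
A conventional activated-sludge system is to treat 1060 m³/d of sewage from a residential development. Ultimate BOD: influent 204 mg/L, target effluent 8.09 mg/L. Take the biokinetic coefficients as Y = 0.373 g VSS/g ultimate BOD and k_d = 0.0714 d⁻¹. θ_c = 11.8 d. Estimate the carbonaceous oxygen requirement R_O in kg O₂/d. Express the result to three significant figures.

R_O ≈ 148 kg O₂/d

Correct the yield for decay: Y_obs = Y/(1 + k_d θ_c) = 0.373 / (1 + 0.0714 × 11.8) = 0.373 / 1.843 = 0.2024.
Q·(S₀ − S) = 1060 × (204 − 8.09) × 10⁻³ = 207.7 kg/d removed.
Net sludge production P_X = 0.2024 × 207.7 = 42.04 kg VSS/d.
Carbonaceous O₂ demand = substrate oxidised − cell-mass equivalent = 207.7 − 1.42 × 42.04 = 148.0 kg O₂/d.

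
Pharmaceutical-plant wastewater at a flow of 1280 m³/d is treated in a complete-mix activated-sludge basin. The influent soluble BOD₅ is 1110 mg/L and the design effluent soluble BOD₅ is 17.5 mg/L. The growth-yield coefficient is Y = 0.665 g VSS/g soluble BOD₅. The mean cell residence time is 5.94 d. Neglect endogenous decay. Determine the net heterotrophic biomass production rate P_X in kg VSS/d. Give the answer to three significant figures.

P_X ≈ 930 kg VSS/d

With endogenous decay neglected, the observed yield equals the true yield: Y_obs = Y = 0.665 g VSS/g soluble BOD₅.
Substrate removed = Q·(S₀ − S) = 1280 m³/d × (1110 − 17.5) g/m³ = 1.4×10^6 g/d = 1398 kg/d.
Biomass produced: P_X = Y_obs·Q·ΔS = 0.6650 × 1398 ≈ 929.9 kg VSS/d.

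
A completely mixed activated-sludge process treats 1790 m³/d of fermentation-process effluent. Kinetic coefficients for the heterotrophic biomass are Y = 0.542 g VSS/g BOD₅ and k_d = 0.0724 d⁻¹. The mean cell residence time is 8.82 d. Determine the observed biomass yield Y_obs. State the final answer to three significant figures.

Y_obs ≈ 0.331 g VSS/g BOD₅

The observed yield is Y_obs = Y/(1 + k_d·θ_c) = 0.542 / (1 + 0.0724 × 8.82) = 0.542 / 1.639 = 0.3308 g VSS per g BOD₅ removed.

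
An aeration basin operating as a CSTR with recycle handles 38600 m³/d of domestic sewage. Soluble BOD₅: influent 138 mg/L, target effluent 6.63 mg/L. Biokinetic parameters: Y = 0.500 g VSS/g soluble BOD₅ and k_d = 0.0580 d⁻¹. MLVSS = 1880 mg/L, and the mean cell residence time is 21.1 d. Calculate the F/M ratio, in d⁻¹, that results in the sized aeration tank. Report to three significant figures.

F/M ≈ 0.221 d⁻¹

Steady-state biomass mass balance: V·X·(1 + k_d·θ_c) = Y·Q·(S₀ − S)·θ_c, so V = 0.500 × 38600 × (138 − 6.63) × 21.1 / [1880 × (1 + 0.0580 × 21.1)] = 5.35×10^7 / 4181 = 12796 m³.
Food-to-microorganism ratio F/M = Q S₀ / (V X) = 38600 × 138 / (12796 × 1880) = 0.2214 d⁻¹.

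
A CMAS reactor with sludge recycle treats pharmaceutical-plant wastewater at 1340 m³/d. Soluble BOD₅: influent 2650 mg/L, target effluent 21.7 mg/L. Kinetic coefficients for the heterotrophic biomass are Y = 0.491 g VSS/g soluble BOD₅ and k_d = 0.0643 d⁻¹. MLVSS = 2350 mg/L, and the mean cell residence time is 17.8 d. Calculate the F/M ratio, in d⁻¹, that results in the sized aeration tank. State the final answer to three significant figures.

F/M ≈ 0.247 d⁻¹

Rearranging the biomass balance for a CMAS with decay, V = Y·Q·ΔS·θ_c / [X·(1+k_d θ_c)] = 0.491 × 1340 × (2650 − 21.7) × 17.8 / [2350 × (1 + 0.0643 × 17.8)] = 3.08×10^7 / 5040 = 6108 m³.
F/M = Q·S₀ / (V·X) = 1340 × 2650 / (6108 × 2350) = 0.2474 g soluble BOD₅·(g VSS·d)⁻¹.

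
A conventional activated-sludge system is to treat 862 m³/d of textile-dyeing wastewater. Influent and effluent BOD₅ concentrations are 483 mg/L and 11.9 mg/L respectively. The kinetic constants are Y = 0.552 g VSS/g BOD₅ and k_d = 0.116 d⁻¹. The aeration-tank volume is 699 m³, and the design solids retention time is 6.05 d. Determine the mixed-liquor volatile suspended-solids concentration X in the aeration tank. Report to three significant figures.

X ≈ 1140 mg/L

X = Y·Q·ΔS·θ_c / [V·(1 + k_d θ_c)] = 0.552 × 862 × (483 − 11.9) × 6.05 / [699 × (1 + 0.116 × 6.05)] = 1140 mg/L.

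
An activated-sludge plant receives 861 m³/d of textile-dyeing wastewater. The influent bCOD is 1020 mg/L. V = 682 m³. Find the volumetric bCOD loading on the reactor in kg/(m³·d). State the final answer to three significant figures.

L_v ≈ 1.29 kg bCOD/(m³·d)

L_v = Q S₀ / V = 861 × 1020 × 10⁻³ / 682.0 = 1.288 kg/(m³·d).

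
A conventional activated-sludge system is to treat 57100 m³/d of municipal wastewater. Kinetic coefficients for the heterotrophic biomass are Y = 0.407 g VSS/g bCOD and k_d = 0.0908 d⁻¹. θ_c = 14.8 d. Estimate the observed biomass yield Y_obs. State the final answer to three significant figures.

Y_obs ≈ 0.174 g VSS/g bCOD

Observed yield with endogenous decay: Y_obs = Y / (1 + k_d·θ_c) = 0.407 / (1 + 0.0908 × 14.8) = 0.407 / 2.344 = 0.1736 g VSS/g bCOD.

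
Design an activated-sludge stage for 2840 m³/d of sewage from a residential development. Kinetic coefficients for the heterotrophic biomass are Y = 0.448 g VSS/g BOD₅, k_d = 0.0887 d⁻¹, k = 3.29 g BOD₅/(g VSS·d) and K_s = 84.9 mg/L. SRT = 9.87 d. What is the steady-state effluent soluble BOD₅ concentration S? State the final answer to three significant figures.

From the Monod/SRT balance for a CMAS, S = K_s·(1+k_d θ_c)/[θ_c·(Y k − k_d) − 1] = 84.9 × (1 + 0.0887 × 9.87) / [9.87 × (0.448 × 3.29 − 0.0887) − 1] = 159.2 / 12.67 = 12.57 mg/L.

S ≈ 12.6 mg/L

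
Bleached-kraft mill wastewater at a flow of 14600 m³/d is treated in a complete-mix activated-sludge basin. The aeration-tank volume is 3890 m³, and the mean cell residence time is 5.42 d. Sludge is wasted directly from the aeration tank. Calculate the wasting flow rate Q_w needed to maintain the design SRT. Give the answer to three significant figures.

Q_w ≈ 718 m³/d

With mixed-liquor wasting, θ_c = V/Q_w, so Q_w = V/θ_c = 3890/5.42 = 717.7 m³/d.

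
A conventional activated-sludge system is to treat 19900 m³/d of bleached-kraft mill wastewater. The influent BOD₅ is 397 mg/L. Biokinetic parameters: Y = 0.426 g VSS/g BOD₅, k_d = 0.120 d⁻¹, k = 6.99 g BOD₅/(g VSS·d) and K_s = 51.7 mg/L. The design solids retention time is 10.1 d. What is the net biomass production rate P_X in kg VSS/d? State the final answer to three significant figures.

Effluent substrate depends only on kinetics and SRT: S = K_s(1 + k_d θ_c) / [θ_c(Yk − k_d) − 1] = 51.7 × (1 + 0.120 × 10.1) / [10.1 × (0.426 × 6.99 − 0.120) − 1] = 114.4 / 27.86 = 4.104 mg/L.
Correct the yield for decay: Y_obs = Y/(1 + k_d θ_c) = 0.426 / (1 + 0.120 × 10.1) = 0.426 / 2.212 = 0.1926.
Q·(S₀ − S) = 19900 × (397 − 4.10) × 10⁻³ = 7819 kg/d removed.
So the net sludge growth is P_X = 0.1926 × 7819 = 1506 kg VSS/d.

P_X ≈ 1510 kg VSS/d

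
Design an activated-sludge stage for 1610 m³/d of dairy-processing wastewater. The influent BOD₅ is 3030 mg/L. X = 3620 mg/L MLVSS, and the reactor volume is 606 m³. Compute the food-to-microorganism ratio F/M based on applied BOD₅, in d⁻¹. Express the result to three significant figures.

F/M ≈ 2.22 d⁻¹

F/M = applied load / biomass = Q·S₀/(V·X) = 1610 × 3030 / (606.0 × 3620) = 2.224 d⁻¹.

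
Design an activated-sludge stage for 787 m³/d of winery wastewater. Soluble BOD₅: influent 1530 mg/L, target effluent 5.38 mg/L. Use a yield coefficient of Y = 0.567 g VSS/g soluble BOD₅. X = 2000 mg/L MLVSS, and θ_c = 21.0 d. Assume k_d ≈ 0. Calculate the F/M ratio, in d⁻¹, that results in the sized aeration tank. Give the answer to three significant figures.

V·X = Y·Q·ΔS·θ_c gives V = 0.567 × 787 × (1530 − 5.38) × 21.0 / 2000 = 7143 m³.
F/M = Q·S₀ / (V·X) = 787 × 1530 / (7143 × 2000) = 0.08428 g soluble BOD₅·(g VSS·d)⁻¹.

F/M ≈ 0.0843 d⁻¹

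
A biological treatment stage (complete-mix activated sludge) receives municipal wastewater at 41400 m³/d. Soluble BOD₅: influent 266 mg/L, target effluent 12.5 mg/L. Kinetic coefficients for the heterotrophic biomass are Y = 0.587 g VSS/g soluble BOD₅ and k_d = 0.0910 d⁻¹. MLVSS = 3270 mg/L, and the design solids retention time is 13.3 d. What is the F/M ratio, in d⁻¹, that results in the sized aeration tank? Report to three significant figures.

F/M ≈ 0.297 d⁻¹

Rearranging the biomass balance for a CMAS with decay, V = Y·Q·ΔS·θ_c / [X·(1+k_d θ_c)] = 0.587 × 41400 × (266 − 12.5) × 13.3 / [3270 × (1 + 0.0910 × 13.3)] = 8.19×10^7 / 7228 = 11336 m³.
F/M = applied load / biomass = Q·S₀/(V·X) = 41400 × 266 / (11336 × 3270) = 0.2971 d⁻¹.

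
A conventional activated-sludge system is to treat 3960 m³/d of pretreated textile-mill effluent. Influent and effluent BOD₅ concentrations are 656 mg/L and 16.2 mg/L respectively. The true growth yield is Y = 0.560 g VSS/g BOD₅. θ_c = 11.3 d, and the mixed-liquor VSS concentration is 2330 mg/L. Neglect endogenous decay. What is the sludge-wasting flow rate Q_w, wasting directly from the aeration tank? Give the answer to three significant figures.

With k_d = 0 the design equation reduces to V = Y Q (S₀−S) θ_c / X = 0.560 × 3960 × (656 − 16.2) × 11.3 / 2330 = 6881 m³.
Wasting from the aeration tank: Q_w = V / θ_c = 6881 / 11.3 = 608.9 m³/d.

Q_w ≈ 609 m³/d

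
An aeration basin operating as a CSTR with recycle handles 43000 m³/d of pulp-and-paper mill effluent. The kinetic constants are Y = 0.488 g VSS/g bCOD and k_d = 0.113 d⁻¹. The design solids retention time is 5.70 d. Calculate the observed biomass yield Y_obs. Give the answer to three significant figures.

Correct the yield for decay: Y_obs = Y/(1 + k_d θ_c) = 0.488 / (1 + 0.113 × 5.70) = 0.488 / 1.644 = 0.2968.

Y_obs ≈ 0.297 g VSS/g bCOD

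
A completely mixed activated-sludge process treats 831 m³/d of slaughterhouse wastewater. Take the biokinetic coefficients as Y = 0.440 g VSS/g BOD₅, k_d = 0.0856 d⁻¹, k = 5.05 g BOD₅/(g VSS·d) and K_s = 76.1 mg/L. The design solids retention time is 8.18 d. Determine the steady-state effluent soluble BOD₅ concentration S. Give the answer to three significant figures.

From the Monod/SRT balance for a CMAS, S = K_s·(1+k_d θ_c)/[θ_c·(Y k − k_d) − 1] = 76.1 × (1 + 0.0856 × 8.18) / [8.18 × (0.440 × 5.05 − 0.0856) − 1] = 129.4 / 16.48 = 7.853 mg/L.

S ≈ 7.85 mg/L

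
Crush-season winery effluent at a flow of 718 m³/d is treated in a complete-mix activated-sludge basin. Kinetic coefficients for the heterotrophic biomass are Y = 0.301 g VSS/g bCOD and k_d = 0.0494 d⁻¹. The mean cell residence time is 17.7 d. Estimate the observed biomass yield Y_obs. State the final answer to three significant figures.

Observed yield with endogenous decay: Y_obs = Y / (1 + k_d·θ_c) = 0.301 / (1 + 0.0494 × 17.7) = 0.301 / 1.874 = 0.1606 g VSS/g bCOD.

Y_obs ≈ 0.161 g VSS/g bCOD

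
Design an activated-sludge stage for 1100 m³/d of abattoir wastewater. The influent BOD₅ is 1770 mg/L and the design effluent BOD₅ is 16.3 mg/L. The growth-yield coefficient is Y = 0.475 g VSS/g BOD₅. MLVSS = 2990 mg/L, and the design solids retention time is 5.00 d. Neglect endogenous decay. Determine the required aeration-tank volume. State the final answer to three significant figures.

V ≈ 1530 m³

V·X = Y·Q·ΔS·θ_c gives V = 0.475 × 1100 × (1770 − 16.3) × 5.00 / 2990 = 1532 m³.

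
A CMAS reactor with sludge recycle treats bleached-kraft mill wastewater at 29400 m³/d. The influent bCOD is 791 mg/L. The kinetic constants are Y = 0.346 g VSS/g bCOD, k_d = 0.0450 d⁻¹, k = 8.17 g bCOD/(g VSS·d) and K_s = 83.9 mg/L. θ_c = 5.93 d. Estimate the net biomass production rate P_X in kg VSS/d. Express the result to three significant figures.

Effluent substrate depends only on kinetics and SRT: S = K_s(1 + k_d θ_c) / [θ_c(Yk − k_d) − 1] = 83.9 × (1 + 0.0450 × 5.93) / [5.93 × (0.346 × 8.17 − 0.0450) − 1] = 106.3 / 15.50 = 6.859 mg/L.
Correct the yield for decay: Y_obs = Y/(1 + k_d θ_c) = 0.346 / (1 + 0.0450 × 5.93) = 0.346 / 1.267 = 0.2731.
Substrate removed = Q·(S₀ − S) = 29400 m³/d × (791 − 6.86) g/m³ = 2.31×10^7 g/d = 23054 kg/d.
Biomass produced: P_X = Y_obs·Q·ΔS = 0.2731 × 23054 ≈ 6296 kg VSS/d.

P_X ≈ 6300 kg VSS/d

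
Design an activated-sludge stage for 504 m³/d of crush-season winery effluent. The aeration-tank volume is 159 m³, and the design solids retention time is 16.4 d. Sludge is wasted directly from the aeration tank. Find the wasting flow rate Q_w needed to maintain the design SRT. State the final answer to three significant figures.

For wasting at MLVSS concentration, Q_w = V/θ_c = 159.0/16.4 = 9.695 m³/d.

Q_w ≈ 9.70 m³/d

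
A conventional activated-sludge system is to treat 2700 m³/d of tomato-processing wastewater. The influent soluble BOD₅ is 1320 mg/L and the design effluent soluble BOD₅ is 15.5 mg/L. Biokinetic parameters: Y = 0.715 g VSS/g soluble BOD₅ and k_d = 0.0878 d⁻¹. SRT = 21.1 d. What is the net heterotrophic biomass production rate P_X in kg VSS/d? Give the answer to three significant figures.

Observed yield with endogenous decay: Y_obs = Y / (1 + k_d·θ_c) = 0.715 / (1 + 0.0878 × 21.1) = 0.715 / 2.853 = 0.2507 g VSS/g soluble BOD₅.
Q·(S₀ − S) = 2700 × (1320 − 15.5) × 10⁻³ = 3522 kg/d removed.
Net biomass production P_X = Y_obs × Q·(S₀ − S) = 0.2507 × 3522 = 882.8 kg VSS/d.

P_X ≈ 883 kg VSS/d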